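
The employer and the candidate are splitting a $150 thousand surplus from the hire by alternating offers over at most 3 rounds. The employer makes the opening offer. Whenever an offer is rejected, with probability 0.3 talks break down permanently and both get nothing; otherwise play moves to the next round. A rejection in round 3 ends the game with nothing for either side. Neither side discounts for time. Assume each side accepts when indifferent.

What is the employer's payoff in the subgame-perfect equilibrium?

Round 3 (the employer proposes): rejection yields 0 for the candidate; the employer offers 0 and keeps 150.
Round 2 (the candidate proposes): rejecting gives the employer an expected 0.7 × 150 = 105; the candidate offers that and keeps 45.
Round 1 (the employer proposes): rejecting gives the candidate an expected 0.7 × 45 = 31.5; the employer offers that and keeps 118.5.

118.5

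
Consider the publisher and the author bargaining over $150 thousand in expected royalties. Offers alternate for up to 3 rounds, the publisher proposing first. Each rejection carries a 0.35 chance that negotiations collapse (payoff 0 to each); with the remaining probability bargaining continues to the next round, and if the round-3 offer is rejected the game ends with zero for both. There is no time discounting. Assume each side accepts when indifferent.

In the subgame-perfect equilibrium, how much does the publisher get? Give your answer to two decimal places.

115.88

Round 3 (the publisher proposes): the author will accept anything ≥ 0, so the publisher offers 0 and keeps 150.
Round 2 (the author proposes): rejecting gives the publisher an expected 0.65 × 150 = 97.5. The author offers 97.5 and keeps 150 − 97.5 = 52.5.
Round 1 (the publisher proposes): rejecting gives the author an expected 0.65 × 52.5 = 34.125. The publisher offers 34.125 and keeps 150 − 34.125 = 115.875.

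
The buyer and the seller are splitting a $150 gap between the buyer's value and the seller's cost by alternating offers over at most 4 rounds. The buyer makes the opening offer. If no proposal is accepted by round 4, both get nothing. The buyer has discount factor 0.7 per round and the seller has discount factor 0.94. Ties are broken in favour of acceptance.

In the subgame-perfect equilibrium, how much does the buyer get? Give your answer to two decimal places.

14.92

Round 4 (the seller proposes): rejection yields 0 for the buyer; the seller offers 0 and keeps 150.
Round 3 (the buyer proposes): the seller can get 150 next round, worth 0.94 × 150 = 141 now; the buyer offers that and keeps 9.
Round 2 (the seller proposes): the buyer can get 9 next round, worth 0.7 × 9 = 6.3 now. The seller offers 6.3 and keeps 150 − 6.3 = 143.7.
Round 1 (the buyer proposes): the seller can get 143.7 next round, worth 0.94 × 143.7 = 135.078 now; the buyer offers that and keeps 14.922.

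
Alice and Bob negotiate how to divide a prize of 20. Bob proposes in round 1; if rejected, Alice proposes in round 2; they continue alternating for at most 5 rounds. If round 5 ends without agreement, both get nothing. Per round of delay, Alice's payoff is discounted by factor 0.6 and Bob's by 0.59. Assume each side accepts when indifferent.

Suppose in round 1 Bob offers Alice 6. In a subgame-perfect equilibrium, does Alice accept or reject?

Round 5 (Bob proposes): Alice will accept anything ≥ 0, so Bob offers 0 and keeps 20.
Round 4 (Alice proposes): Bob can get 20 next round, worth 0.59 × 20 = 11.8 now. Alice offers 11.8 and keeps 20 − 11.8 = 8.2.
Round 3 (Bob proposes): Alice can get 8.2 next round, worth 0.6 × 8.2 = 4.92 now. Bob offers 4.92 and keeps 20 − 4.92 = 15.08.
Round 2 (Alice proposes): Bob can get 15.08 next round, worth 0.59 × 15.08 = 8.8972 now; Alice offers that and keeps 11.1028.
So by rejecting in round 1, Alice gets 11.1028 next round, worth 0.6 × 11.1028 = 6.66168 now.
Offer 6 < 6.66168, so Alice rejects.

Reject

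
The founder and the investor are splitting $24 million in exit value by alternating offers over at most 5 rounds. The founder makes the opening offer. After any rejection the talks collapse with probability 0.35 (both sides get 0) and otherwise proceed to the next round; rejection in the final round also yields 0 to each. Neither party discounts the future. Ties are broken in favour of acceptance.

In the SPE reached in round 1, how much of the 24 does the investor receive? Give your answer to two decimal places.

Round 5 (the founder proposes): the investor will accept anything ≥ 0, so the founder offers 0 and keeps 24.
Round 4 (the investor proposes): rejecting gives the founder an expected 0.65 × 24 = 15.6; the investor offers that and keeps 8.4.
Round 3 (the founder proposes): rejecting gives the investor an expected 0.65 × 8.4 = 5.46; the founder offers that and keeps 18.54.
Round 2 (the investor proposes): rejecting gives the founder an expected 0.65 × 18.54 = 12.051; the investor offers that and keeps 11.949.
Round 1 (the founder proposes): rejecting gives the investor an expected 0.65 × 11.949 = 7.76685, so the founder offers 7.76685, keeping 16.23315.

7.77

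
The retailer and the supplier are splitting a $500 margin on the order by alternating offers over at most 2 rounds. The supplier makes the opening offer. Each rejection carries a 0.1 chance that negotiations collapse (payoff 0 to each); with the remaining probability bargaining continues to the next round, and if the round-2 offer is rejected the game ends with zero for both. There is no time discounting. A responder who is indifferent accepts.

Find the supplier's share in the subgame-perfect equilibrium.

50

By backward induction:
Round 2 (the retailer proposes): rejection yields 0 for the supplier; the retailer offers 0 and keeps 500.
Round 1 (the supplier proposes): rejecting gives the retailer an expected 0.9 × 500 = 450; the supplier offers that and keeps 50.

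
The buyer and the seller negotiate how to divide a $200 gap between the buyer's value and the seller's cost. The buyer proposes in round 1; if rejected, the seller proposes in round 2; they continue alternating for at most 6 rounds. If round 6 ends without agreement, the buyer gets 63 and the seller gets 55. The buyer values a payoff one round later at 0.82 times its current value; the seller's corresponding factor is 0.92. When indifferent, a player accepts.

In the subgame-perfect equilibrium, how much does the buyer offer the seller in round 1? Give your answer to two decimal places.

Work backward from the last round.
Round 6 (the seller proposes): the buyer gets 63 if talks fail, so the seller offers 63 and keeps 137.
Round 5 (the buyer proposes): the seller can get 137 next round, worth 0.92 × 137 = 126.04 now, so the buyer offers 126.04, keeping 73.96.
Round 4 (the seller proposes): the buyer can get 73.96 next round, worth 0.82 × 73.96 = 60.6472 now; the seller offers that and keeps 139.3528.
Round 3 (the buyer proposes): the seller can get 139.3528 next round, worth 0.92 × 139.3528 = 128.204576 now. The buyer offers 128.204576 and keeps 200 − 128.204576 = 71.795424.
Round 2 (the seller proposes): the buyer can get 71.795424 next round, worth 0.82 × 71.795424 = 58.87224768 now. The seller offers 58.87224768 and keeps 200 − 58.87224768 = 141.12775232.
Round 1 (the buyer proposes): the seller can get 141.12775232 next round, worth 0.92 × 141.12775232 = 129.8375321344 now, so the buyer offers 129.8375321344, keeping 70.1624678656.

129.84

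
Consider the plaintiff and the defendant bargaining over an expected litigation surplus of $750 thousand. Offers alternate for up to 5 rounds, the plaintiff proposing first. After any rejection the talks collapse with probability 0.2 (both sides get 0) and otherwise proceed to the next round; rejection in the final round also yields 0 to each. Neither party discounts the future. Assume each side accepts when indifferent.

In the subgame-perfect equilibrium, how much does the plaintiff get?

553.2

Round 5 (the plaintiff proposes): rejection yields 0 for the defendant; the plaintiff offers 0 and keeps 750.
Round 4 (the defendant proposes): rejecting gives the plaintiff an expected 0.8 × 750 = 600; the defendant offers that and keeps 150.
Round 3 (the plaintiff proposes): rejecting gives the defendant an expected 0.8 × 150 = 120, so the plaintiff offers 120, keeping 630.
Round 2 (the defendant proposes): rejecting gives the plaintiff an expected 0.8 × 630 = 504; the defendant offers that and keeps 246.
Round 1 (the plaintiff proposes): rejecting gives the defendant an expected 0.8 × 246 = 196.8; the plaintiff offers that and keeps 553.2.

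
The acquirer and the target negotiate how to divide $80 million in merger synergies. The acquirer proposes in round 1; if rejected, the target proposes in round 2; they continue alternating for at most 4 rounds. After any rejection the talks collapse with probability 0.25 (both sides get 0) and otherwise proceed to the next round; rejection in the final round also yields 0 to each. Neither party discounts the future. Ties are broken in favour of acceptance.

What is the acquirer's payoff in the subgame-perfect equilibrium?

By backward induction:
Round 4 (the target proposes): rejection yields 0 for the acquirer; the target offers 0 and keeps 80.
Round 3 (the acquirer proposes): rejecting gives the target an expected 0.75 × 80 = 60; the acquirer offers that and keeps 20.
Round 2 (the target proposes): rejecting gives the acquirer an expected 0.75 × 20 = 15, so the target offers 15, keeping 65.
Round 1 (the acquirer proposes): rejecting gives the target an expected 0.75 × 65 = 48.75. The acquirer offers 48.75 and keeps 80 − 48.75 = 31.25.

31.25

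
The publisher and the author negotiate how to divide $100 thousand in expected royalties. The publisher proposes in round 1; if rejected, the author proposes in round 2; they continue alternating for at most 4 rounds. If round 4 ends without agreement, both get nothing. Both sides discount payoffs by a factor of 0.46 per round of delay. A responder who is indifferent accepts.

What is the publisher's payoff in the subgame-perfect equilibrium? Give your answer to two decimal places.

65.43

Round 4 (the author proposes): the publisher will accept anything ≥ 0, so the author offers 0 and keeps 100.
Round 3 (the publisher proposes): the author can get 100 next round, worth 0.46 × 100 = 46 now. The publisher offers 46 and keeps 100 − 46 = 54.
Round 2 (the author proposes): the publisher can get 54 next round, worth 0.46 × 54 = 24.84 now; the author offers that and keeps 75.16.
Round 1 (the publisher proposes): the author can get 75.16 next round, worth 0.46 × 75.16 = 34.5736 now, so the publisher offers 34.5736, keeping 65.4264.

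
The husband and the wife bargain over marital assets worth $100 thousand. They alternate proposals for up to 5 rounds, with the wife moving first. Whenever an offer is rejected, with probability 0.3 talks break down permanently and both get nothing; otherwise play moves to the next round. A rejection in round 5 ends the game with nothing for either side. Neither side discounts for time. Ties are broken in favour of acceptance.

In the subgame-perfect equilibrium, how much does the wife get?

68.71

Round 5 (the wife proposes): the husband will accept anything ≥ 0, so the wife offers 0 and keeps 100.
Round 4 (the husband proposes): rejecting gives the wife an expected 0.7 × 100 = 70. The husband offers 70 and keeps 100 − 70 = 30.
Round 3 (the wife proposes): rejecting gives the husband an expected 0.7 × 30 = 21. The wife offers 21 and keeps 100 − 21 = 79.
Round 2 (the husband proposes): rejecting gives the wife an expected 0.7 × 79 = 55.3, so the husband offers 55.3, keeping 44.7.
Round 1 (the wife proposes): rejecting gives the husband an expected 0.7 × 44.7 = 31.29. The wife offers 31.29 and keeps 100 − 31.29 = 68.71.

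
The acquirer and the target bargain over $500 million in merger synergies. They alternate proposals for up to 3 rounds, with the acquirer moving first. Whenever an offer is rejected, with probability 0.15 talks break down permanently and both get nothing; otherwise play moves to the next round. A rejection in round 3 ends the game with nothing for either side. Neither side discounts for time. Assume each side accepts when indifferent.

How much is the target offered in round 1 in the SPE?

63.75

By backward induction:
Round 3 (the acquirer proposes): rejection yields 0 for the target; the acquirer offers 0 and keeps 500.
Round 2 (the target proposes): rejecting gives the acquirer an expected 0.85 × 500 = 425; the target offers that and keeps 75.
Round 1 (the acquirer proposes): rejecting gives the target an expected 0.85 × 75 = 63.75, so the acquirer offers 63.75, keeping 436.25.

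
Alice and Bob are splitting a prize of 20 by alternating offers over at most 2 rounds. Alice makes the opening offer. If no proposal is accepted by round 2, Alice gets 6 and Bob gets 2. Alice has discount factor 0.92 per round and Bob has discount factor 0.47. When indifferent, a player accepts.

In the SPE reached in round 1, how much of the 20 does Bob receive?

6.58

Work backward from the last round.
Round 2 (Bob proposes): Alice gets 6 if talks fail, so Bob offers 6 and keeps 14.
Round 1 (Alice proposes): Bob can get 14 next round, worth 0.47 × 14 = 6.58 now, so Alice offers 6.58, keeping 13.42.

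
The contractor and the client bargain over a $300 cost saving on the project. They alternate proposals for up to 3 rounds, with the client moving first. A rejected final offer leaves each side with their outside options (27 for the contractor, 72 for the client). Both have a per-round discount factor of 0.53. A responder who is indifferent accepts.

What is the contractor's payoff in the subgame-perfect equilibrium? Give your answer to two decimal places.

Round 3 (the client proposes): the contractor gets 27 if talks fail, so the client offers 27 and keeps 273.
Round 2 (the contractor proposes): the client can get 273 next round, worth 0.53 × 273 = 144.69 now. The contractor offers 144.69 and keeps 300 − 144.69 = 155.31.
Round 1 (the client proposes): the contractor can get 155.31 next round, worth 0.53 × 155.31 = 82.3143 now. The client offers 82.3143 and keeps 300 − 82.3143 = 217.6857.

82.31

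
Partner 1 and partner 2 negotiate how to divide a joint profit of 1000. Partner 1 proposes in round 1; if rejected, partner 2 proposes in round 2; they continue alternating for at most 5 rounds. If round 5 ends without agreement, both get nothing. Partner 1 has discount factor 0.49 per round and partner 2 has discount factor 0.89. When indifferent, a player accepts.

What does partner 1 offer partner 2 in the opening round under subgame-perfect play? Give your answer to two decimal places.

Round 5 (partner 1 proposes): partner 2 will accept anything ≥ 0, so partner 1 offers 0 and keeps 1000.
Round 4 (partner 2 proposes): partner 1 can get 1000 next round, worth 0.49 × 1000 = 490 now; partner 2 offers that and keeps 510.
Round 3 (partner 1 proposes): partner 2 can get 510 next round, worth 0.89 × 510 = 453.9 now. Partner 1 offers 453.9 and keeps 1000 − 453.9 = 546.1.
Round 2 (partner 2 proposes): partner 1 can get 546.1 next round, worth 0.49 × 546.1 = 267.589 now; partner 2 offers that and keeps 732.411.
Round 1 (partner 1 proposes): partner 2 can get 732.411 next round, worth 0.89 × 732.411 = 651.84579 now, so partner 1 offers 651.84579, keeping 348.15421.

651.85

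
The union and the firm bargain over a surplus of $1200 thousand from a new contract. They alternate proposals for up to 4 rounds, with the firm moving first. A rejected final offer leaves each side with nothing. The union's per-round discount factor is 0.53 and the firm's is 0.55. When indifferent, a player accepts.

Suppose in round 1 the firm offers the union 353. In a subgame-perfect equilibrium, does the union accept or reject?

Round 4 (the union proposes): the firm will accept anything ≥ 0, so the union offers 0 and keeps 1200.
Round 3 (the firm proposes): the union can get 1200 next round, worth 0.53 × 1200 = 636 now; the firm offers that and keeps 564.
Round 2 (the union proposes): the firm can get 564 next round, worth 0.55 × 564 = 310.2 now, so the union offers 310.2, keeping 889.8.
So by rejecting in round 1, the union gets 889.8 next round, worth 0.53 × 889.8 = 471.594 now.
Offer 353 < 471.594, so the union rejects.

Reject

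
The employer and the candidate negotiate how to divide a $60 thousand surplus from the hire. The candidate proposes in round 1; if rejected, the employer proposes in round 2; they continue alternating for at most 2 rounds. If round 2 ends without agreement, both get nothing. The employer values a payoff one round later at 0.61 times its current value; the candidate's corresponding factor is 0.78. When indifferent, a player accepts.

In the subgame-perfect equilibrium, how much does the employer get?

Round 2 (the employer proposes): the candidate will accept anything ≥ 0, so the employer offers 0 and keeps 60.
Round 1 (the candidate proposes): the employer can get 60 next round, worth 0.61 × 60 = 36.6 now. The candidate offers 36.6 and keeps 60 − 36.6 = 23.4.

36.6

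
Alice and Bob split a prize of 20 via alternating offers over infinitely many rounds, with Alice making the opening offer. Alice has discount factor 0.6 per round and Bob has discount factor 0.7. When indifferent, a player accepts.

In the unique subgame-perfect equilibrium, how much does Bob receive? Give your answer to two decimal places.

Let x be Alice's share when Alice proposes and y be Bob's share when Bob proposes.
Bob accepts iff offered ≥ 0.7·y, so x = 20 − 0.7y. Symmetrically y = 20 − 0.6x.
Substituting: x = 20 − 0.7(20 − 0.6x), giving x(1 − 0.6·0.7) = 20(1 − 0.7).
So x = 20 × 0.3 / 0.58 ≈ 10.3448, and Bob receives 20 − x ≈ 9.6552.

9.66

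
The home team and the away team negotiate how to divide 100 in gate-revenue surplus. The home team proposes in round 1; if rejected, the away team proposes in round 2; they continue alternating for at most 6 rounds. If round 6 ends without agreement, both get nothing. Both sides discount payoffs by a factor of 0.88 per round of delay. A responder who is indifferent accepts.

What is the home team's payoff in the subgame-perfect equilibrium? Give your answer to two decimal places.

28.49

By backward induction:
Round 6 (the away team proposes): the home team will accept anything ≥ 0, so the away team offers 0 and keeps 100.
Round 5 (the home team proposes): the away team can get 100 next round, worth 0.88 × 100 = 88 now. The home team offers 88 and keeps 100 − 88 = 12.
Round 4 (the away team proposes): the home team can get 12 next round, worth 0.88 × 12 = 10.56 now. The away team offers 10.56 and keeps 100 − 10.56 = 89.44.
Round 3 (the home team proposes): the away team can get 89.44 next round, worth 0.88 × 89.44 = 78.7072 now, so the home team offers 78.7072, keeping 21.2928.
Round 2 (the away team proposes): the home team can get 21.2928 next round, worth 0.88 × 21.2928 = 18.737664 now, so the away team offers 18.737664, keeping 81.262336.
Round 1 (the home team proposes): the away team can get 81.262336 next round, worth 0.88 × 81.262336 = 71.51085568 now. The home team offers 71.51085568 and keeps 100 − 71.51085568 = 28.48914432.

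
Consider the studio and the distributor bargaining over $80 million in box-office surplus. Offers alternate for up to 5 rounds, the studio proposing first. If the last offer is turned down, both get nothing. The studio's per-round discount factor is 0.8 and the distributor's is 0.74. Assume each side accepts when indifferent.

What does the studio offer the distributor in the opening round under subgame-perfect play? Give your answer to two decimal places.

Solve by backward induction from round 5.
Round 5 (the studio proposes): rejection yields 0 for the distributor; the studio offers 0 and keeps 80.
Round 4 (the distributor proposes): the studio can get 80 next round, worth 0.8 × 80 = 64 now; the distributor offers that and keeps 16.
Round 3 (the studio proposes): the distributor can get 16 next round, worth 0.74 × 16 = 11.84 now; the studio offers that and keeps 68.16.
Round 2 (the distributor proposes): the studio can get 68.16 next round, worth 0.8 × 68.16 = 54.528 now, so the distributor offers 54.528, keeping 25.472.
Round 1 (the studio proposes): the distributor can get 25.472 next round, worth 0.74 × 25.472 = 18.84928 now; the studio offers that and keeps 61.15072.

18.85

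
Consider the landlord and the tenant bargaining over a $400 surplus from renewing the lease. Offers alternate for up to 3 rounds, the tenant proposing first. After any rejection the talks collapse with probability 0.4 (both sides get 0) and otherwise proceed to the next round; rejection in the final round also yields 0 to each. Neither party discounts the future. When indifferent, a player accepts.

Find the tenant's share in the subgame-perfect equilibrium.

304

By backward induction:
Round 3 (the tenant proposes): the landlord will accept anything ≥ 0, so the tenant offers 0 and keeps 400.
Round 2 (the landlord proposes): rejecting gives the tenant an expected 0.6 × 400 = 240; the landlord offers that and keeps 160.
Round 1 (the tenant proposes): rejecting gives the landlord an expected 0.6 × 160 = 96. The tenant offers 96 and keeps 400 − 96 = 304.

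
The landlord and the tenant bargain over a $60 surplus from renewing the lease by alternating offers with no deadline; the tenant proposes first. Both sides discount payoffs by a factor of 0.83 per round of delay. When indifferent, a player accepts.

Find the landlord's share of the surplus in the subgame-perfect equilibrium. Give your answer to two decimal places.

27.21

In a stationary SPE each proposer offers the other exactly their discounted continuation value.
If the tenant keeps x when proposing and the landlord keeps y when proposing, then x = 60 − 0.83y and y = 60 − 0.83x.
Solving: x = 60(1 − 0.83) / (1 − 0.83·0.83) = 10.2 / 0.3111 ≈ 32.7869.
The landlord gets 60 − 32.7869 ≈ 27.2131.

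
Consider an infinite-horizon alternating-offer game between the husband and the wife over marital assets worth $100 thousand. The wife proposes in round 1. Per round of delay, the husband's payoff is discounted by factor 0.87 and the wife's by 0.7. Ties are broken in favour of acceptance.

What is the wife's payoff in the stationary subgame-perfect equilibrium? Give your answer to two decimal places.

33.25

When the wife proposes, the husband accepts any offer worth at least 0.87 times what the husband would get by proposing next round; and vice versa.
This gives x = 100 − 0.87y and y = 100 − 0.7x, where x and y are each side's share when it proposes.
Hence (1 − 0.87·0.7)x = 100(1 − 0.87), i.e. 0.391·x = 13.
x ≈ 33.2481; the husband's share is 100 − x ≈ 66.7519.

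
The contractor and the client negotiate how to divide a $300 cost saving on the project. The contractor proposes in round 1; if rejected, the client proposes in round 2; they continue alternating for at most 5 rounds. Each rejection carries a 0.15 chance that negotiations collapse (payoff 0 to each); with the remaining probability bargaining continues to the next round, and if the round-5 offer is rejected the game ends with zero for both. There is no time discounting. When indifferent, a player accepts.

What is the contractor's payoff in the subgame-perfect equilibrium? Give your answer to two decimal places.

234.11

By backward induction:
Round 5 (the contractor proposes): rejection yields 0 for the client; the contractor offers 0 and keeps 300.
Round 4 (the client proposes): rejecting gives the contractor an expected 0.85 × 300 = 255; the client offers that and keeps 45.
Round 3 (the contractor proposes): rejecting gives the client an expected 0.85 × 45 = 38.25; the contractor offers that and keeps 261.75.
Round 2 (the client proposes): rejecting gives the contractor an expected 0.85 × 261.75 = 222.4875. The client offers 222.4875 and keeps 300 − 222.4875 = 77.5125.
Round 1 (the contractor proposes): rejecting gives the client an expected 0.85 × 77.5125 = 65.885625, so the contractor offers 65.885625, keeping 234.114375.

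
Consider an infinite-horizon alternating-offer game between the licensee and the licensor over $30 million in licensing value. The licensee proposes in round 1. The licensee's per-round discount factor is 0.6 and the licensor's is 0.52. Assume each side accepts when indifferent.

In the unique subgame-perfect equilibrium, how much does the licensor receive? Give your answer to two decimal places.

In a stationary SPE each proposer offers the other exactly their discounted continuation value.
If the licensee keeps x when proposing and the licensor keeps y when proposing, then x = 30 − 0.52y and y = 30 − 0.6x.
Solving: x = 30(1 − 0.52) / (1 − 0.6·0.52) = 14.4 / 0.688 ≈ 20.9302.
The licensor gets 30 − 20.9302 ≈ 9.0698.

9.07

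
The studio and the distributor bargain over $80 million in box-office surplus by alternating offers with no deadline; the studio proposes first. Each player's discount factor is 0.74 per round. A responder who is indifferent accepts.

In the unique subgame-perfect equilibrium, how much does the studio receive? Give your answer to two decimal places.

In a stationary SPE each proposer offers the other exactly their discounted continuation value.
If the studio keeps x when proposing and the distributor keeps y when proposing, then x = 80 − 0.74y and y = 80 − 0.74x.
Solving: x = 80(1 − 0.74) / (1 − 0.74·0.74) = 20.8 / 0.4524 ≈ 45.9770.
The distributor gets 80 − 45.9770 ≈ 34.0230.

45.98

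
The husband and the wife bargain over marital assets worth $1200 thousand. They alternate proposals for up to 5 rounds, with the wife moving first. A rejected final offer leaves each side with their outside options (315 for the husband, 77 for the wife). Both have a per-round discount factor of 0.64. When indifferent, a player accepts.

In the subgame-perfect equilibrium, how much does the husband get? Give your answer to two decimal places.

Work backward from the last round.
Round 5 (the wife proposes): the husband gets 315 if talks fail, so the wife offers 315 and keeps 885.
Round 4 (the husband proposes): the wife can get 885 next round, worth 0.64 × 885 = 566.4 now; the husband offers that and keeps 633.6.
Round 3 (the wife proposes): the husband can get 633.6 next round, worth 0.64 × 633.6 = 405.504 now; the wife offers that and keeps 794.496.
Round 2 (the husband proposes): the wife can get 794.496 next round, worth 0.64 × 794.496 = 508.47744 now. The husband offers 508.47744 and keeps 1200 − 508.47744 = 691.52256.
Round 1 (the wife proposes): the husband can get 691.52256 next round, worth 0.64 × 691.52256 = 442.5744384 now. The wife offers 442.5744384 and keeps 1200 − 442.5744384 = 757.4255616.

442.57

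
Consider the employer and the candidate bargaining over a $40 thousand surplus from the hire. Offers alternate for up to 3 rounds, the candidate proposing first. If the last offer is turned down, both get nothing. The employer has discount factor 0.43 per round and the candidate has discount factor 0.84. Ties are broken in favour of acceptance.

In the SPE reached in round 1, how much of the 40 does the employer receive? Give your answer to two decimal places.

2.75

Work backward from the last round.
Round 3 (the candidate proposes): rejection yields 0 for the employer; the candidate offers 0 and keeps 40.
Round 2 (the employer proposes): the candidate can get 40 next round, worth 0.84 × 40 = 33.6 now, so the employer offers 33.6, keeping 6.4.
Round 1 (the candidate proposes): the employer can get 6.4 next round, worth 0.43 × 6.4 = 2.752 now; the candidate offers that and keeps 37.248.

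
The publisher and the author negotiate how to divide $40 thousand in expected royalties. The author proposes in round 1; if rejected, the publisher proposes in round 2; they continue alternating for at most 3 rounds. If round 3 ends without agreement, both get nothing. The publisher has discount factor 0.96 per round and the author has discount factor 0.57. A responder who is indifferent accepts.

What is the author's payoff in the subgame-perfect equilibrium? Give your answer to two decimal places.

23.49

Round 3 (the author proposes): the publisher will accept anything ≥ 0, so the author offers 0 and keeps 40.
Round 2 (the publisher proposes): the author can get 40 next round, worth 0.57 × 40 = 22.8 now. The publisher offers 22.8 and keeps 40 − 22.8 = 17.2.
Round 1 (the author proposes): the publisher can get 17.2 next round, worth 0.96 × 17.2 = 16.512 now; the author offers that and keeps 23.488.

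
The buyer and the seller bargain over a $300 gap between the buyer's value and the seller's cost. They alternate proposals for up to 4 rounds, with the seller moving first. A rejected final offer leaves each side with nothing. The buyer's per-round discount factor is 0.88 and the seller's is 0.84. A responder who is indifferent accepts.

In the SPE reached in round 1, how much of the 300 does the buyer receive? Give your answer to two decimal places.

237.39

Round 4 (the buyer proposes): rejection yields 0 for the seller; the buyer offers 0 and keeps 300.
Round 3 (the seller proposes): the buyer can get 300 next round, worth 0.88 × 300 = 264 now; the seller offers that and keeps 36.
Round 2 (the buyer proposes): the seller can get 36 next round, worth 0.84 × 36 = 30.24 now. The buyer offers 30.24 and keeps 300 − 30.24 = 269.76.
Round 1 (the seller proposes): the buyer can get 269.76 next round, worth 0.88 × 269.76 = 237.3888 now, so the seller offers 237.3888, keeping 62.6112.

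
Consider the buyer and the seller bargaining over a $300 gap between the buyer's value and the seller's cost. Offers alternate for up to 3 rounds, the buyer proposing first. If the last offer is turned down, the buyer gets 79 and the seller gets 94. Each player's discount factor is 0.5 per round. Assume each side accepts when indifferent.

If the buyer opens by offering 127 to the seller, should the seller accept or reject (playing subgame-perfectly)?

Round 3 (the buyer proposes): the seller gets 94 if talks fail, so the buyer offers 94 and keeps 206.
Round 2 (the seller proposes): the buyer can get 206 next round, worth 0.5 × 206 = 103 now, so the seller offers 103, keeping 197.
So by rejecting in round 1, the seller gets 197 next round, worth 0.5 × 197 = 98.5 now.
Offer 127 ≥ 98.5, so the seller accepts.

Accept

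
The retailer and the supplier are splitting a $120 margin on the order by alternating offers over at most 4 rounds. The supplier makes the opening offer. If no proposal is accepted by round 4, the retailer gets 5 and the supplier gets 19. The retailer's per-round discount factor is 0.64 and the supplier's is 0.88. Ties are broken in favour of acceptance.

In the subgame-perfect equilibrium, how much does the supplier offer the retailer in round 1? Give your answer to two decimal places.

45.62

Work backward from the last round.
Round 4 (the retailer proposes): the supplier gets 19 if talks fail, so the retailer offers 19 and keeps 101.
Round 3 (the supplier proposes): the retailer can get 101 next round, worth 0.64 × 101 = 64.64 now. The supplier offers 64.64 and keeps 120 − 64.64 = 55.36.
Round 2 (the retailer proposes): the supplier can get 55.36 next round, worth 0.88 × 55.36 = 48.7168 now, so the retailer offers 48.7168, keeping 71.2832.
Round 1 (the supplier proposes): the retailer can get 71.2832 next round, worth 0.64 × 71.2832 = 45.621248 now. The supplier offers 45.621248 and keeps 120 − 45.621248 = 74.378752.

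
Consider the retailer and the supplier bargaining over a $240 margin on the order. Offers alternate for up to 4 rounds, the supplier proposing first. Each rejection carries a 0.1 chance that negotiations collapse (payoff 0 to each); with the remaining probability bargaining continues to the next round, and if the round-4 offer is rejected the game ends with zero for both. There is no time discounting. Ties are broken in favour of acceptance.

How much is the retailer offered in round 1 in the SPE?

196.56

Round 4 (the retailer proposes): the supplier will accept anything ≥ 0, so the retailer offers 0 and keeps 240.
Round 3 (the supplier proposes): rejecting gives the retailer an expected 0.9 × 240 = 216, so the supplier offers 216, keeping 24.
Round 2 (the retailer proposes): rejecting gives the supplier an expected 0.9 × 24 = 21.6; the retailer offers that and keeps 218.4.
Round 1 (the supplier proposes): rejecting gives the retailer an expected 0.9 × 218.4 = 196.56, so the supplier offers 196.56, keeping 43.44.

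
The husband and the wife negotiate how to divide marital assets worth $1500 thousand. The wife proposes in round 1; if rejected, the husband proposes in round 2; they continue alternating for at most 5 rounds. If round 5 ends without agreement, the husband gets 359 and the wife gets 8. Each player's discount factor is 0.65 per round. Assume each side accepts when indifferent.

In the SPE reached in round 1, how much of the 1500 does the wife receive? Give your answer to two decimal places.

950.49

Round 5 (the wife proposes): the husband gets 359 if talks fail, so the wife offers 359 and keeps 1141.
Round 4 (the husband proposes): the wife can get 1141 next round, worth 0.65 × 1141 = 741.65 now; the husband offers that and keeps 758.35.
Round 3 (the wife proposes): the husband can get 758.35 next round, worth 0.65 × 758.35 = 492.9275 now, so the wife offers 492.9275, keeping 1007.0725.
Round 2 (the husband proposes): the wife can get 1007.0725 next round, worth 0.65 × 1007.0725 = 654.597125 now. The husband offers 654.597125 and keeps 1500 − 654.597125 = 845.402875.
Round 1 (the wife proposes): the husband can get 845.402875 next round, worth 0.65 × 845.402875 = 549.51186875 now; the wife offers that and keeps 950.48813125.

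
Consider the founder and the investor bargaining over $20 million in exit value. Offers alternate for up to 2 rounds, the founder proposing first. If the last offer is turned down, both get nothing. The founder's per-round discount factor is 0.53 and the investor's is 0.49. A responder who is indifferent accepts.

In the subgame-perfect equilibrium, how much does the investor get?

9.8

Solve by backward induction from round 2.
Round 2 (the investor proposes): the founder will accept anything ≥ 0, so the investor offers 0 and keeps 20.
Round 1 (the founder proposes): the investor can get 20 next round, worth 0.49 × 20 = 9.8 now; the founder offers that and keeps 10.2.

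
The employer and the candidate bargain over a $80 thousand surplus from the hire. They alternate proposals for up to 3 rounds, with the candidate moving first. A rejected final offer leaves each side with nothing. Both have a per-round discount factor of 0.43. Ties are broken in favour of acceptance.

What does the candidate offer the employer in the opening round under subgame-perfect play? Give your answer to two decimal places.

Round 3 (the candidate proposes): the employer will accept anything ≥ 0, so the candidate offers 0 and keeps 80.
Round 2 (the employer proposes): the candidate can get 80 next round, worth 0.43 × 80 = 34.4 now; the employer offers that and keeps 45.6.
Round 1 (the candidate proposes): the employer can get 45.6 next round, worth 0.43 × 45.6 = 19.608 now. The candidate offers 19.608 and keeps 80 − 19.608 = 60.392.

19.61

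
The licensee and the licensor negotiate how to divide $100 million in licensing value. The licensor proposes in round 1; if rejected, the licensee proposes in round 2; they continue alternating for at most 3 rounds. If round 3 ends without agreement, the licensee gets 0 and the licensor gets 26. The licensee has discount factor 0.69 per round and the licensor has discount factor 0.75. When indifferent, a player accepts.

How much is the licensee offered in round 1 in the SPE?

17.25

Round 3 (the licensor proposes): the licensee will accept anything ≥ 0, so the licensor offers 0 and keeps 100.
Round 2 (the licensee proposes): the licensor can get 100 next round, worth 0.75 × 100 = 75 now, so the licensee offers 75, keeping 25.
Round 1 (the licensor proposes): the licensee can get 25 next round, worth 0.69 × 25 = 17.25 now. The licensor offers 17.25 and keeps 100 − 17.25 = 82.75.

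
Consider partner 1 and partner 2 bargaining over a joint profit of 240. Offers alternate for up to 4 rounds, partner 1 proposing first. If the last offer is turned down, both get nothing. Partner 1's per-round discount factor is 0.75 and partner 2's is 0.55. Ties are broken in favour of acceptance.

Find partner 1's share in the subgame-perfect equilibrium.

152.55

Round 4 (partner 2 proposes): rejection yields 0 for partner 1; partner 2 offers 0 and keeps 240.
Round 3 (partner 1 proposes): partner 2 can get 240 next round, worth 0.55 × 240 = 132 now; partner 1 offers that and keeps 108.
Round 2 (partner 2 proposes): partner 1 can get 108 next round, worth 0.75 × 108 = 81 now. Partner 2 offers 81 and keeps 240 − 81 = 159.
Round 1 (partner 1 proposes): partner 2 can get 159 next round, worth 0.55 × 159 = 87.45 now, so partner 1 offers 87.45, keeping 152.55.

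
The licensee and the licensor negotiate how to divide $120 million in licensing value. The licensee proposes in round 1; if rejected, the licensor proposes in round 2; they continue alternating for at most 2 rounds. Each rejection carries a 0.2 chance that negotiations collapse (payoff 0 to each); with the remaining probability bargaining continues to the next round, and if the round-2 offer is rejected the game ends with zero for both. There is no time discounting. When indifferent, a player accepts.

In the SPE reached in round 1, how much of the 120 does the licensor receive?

96

Round 2 (the licensor proposes): the licensee will accept anything ≥ 0, so the licensor offers 0 and keeps 120.
Round 1 (the licensee proposes): rejecting gives the licensor an expected 0.8 × 120 = 96. The licensee offers 96 and keeps 120 − 96 = 24.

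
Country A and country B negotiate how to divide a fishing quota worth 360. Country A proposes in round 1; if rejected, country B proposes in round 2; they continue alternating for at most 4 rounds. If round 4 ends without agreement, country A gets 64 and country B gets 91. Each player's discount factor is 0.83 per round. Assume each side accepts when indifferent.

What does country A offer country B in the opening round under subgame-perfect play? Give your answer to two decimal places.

220.04

Round 4 (country B proposes): country A gets 64 if talks fail, so country B offers 64 and keeps 296.
Round 3 (country A proposes): country B can get 296 next round, worth 0.83 × 296 = 245.68 now. Country A offers 245.68 and keeps 360 − 245.68 = 114.32.
Round 2 (country B proposes): country A can get 114.32 next round, worth 0.83 × 114.32 = 94.8856 now, so country B offers 94.8856, keeping 265.1144.
Round 1 (country A proposes): country B can get 265.1144 next round, worth 0.83 × 265.1144 = 220.044952 now; country A offers that and keeps 139.955048.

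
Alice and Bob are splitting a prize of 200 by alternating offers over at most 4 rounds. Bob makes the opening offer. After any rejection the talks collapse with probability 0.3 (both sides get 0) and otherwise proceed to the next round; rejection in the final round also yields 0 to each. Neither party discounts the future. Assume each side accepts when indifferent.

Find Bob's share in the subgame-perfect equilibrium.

Round 4 (Alice proposes): rejection yields 0 for Bob; Alice offers 0 and keeps 200.
Round 3 (Bob proposes): rejecting gives Alice an expected 0.7 × 200 = 140, so Bob offers 140, keeping 60.
Round 2 (Alice proposes): rejecting gives Bob an expected 0.7 × 60 = 42, so Alice offers 42, keeping 158.
Round 1 (Bob proposes): rejecting gives Alice an expected 0.7 × 158 = 110.6; Bob offers that and keeps 89.4.

89.4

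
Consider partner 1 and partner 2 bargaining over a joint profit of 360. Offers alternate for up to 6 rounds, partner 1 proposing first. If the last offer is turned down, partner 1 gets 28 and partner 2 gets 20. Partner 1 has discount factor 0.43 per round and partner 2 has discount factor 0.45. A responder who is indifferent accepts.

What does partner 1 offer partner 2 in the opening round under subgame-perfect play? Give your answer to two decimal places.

Round 6 (partner 2 proposes): partner 1 gets 28 if talks fail, so partner 2 offers 28 and keeps 332.
Round 5 (partner 1 proposes): partner 2 can get 332 next round, worth 0.45 × 332 = 149.4 now; partner 1 offers that and keeps 210.6.
Round 4 (partner 2 proposes): partner 1 can get 210.6 next round, worth 0.43 × 210.6 = 90.558 now, so partner 2 offers 90.558, keeping 269.442.
Round 3 (partner 1 proposes): partner 2 can get 269.442 next round, worth 0.45 × 269.442 = 121.2489 now; partner 1 offers that and keeps 238.7511.
Round 2 (partner 2 proposes): partner 1 can get 238.7511 next round, worth 0.43 × 238.7511 = 102.662973 now; partner 2 offers that and keeps 257.337027.
Round 1 (partner 1 proposes): partner 2 can get 257.337027 next round, worth 0.45 × 257.337027 = 115.80166215 now; partner 1 offers that and keeps 244.19833785.

115.80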